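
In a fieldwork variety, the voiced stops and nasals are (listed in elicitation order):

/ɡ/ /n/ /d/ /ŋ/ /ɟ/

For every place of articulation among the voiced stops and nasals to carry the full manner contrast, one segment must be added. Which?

/ɲ/

Oral stop: /d/ (alveolar), /ɟ/ (palatal), /ɡ/ (velar).
Nasal: /n/ (alveolar), /ŋ/ (velar).
The palatal row has no nasal member, so the gap is the palatal nasal /ɲ/.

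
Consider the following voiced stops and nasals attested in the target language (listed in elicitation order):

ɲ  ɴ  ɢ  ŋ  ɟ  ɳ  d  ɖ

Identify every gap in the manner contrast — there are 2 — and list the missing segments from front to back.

/n/, /ɡ/

alveolar: oral stop /d/, nasal —.
retroflex: oral stop /ɖ/, nasal /ɳ/.
palatal: oral stop /ɟ/, nasal /ɲ/.
velar: oral stop —, nasal /ŋ/.
uvular: oral stop /ɢ/, nasal /ɴ/.
Gaps, from front to back: alveolar lacks nasal (/n/); velar lacks oral stop (/ɡ/).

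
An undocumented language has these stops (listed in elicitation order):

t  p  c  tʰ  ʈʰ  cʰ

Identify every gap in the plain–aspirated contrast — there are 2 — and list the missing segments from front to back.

place of articulation  plain     aspirated
bilabial          p         —       
alveolar          t         tʰ      
retroflex         —         ʈʰ      
palatal           c         cʰ      
Gaps, from front to back: bilabial lacks aspirated (/pʰ/); retroflex lacks plain (/ʈ/).

/pʰ/, /ʈ/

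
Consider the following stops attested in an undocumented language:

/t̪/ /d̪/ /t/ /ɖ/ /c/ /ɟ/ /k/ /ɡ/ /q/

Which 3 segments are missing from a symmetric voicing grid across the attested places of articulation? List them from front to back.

Voiceless: /t̪/ (dental), /t/ (alveolar), /c/ (palatal), /k/ (velar), /q/ (uvular).
Voiced: /d̪/ (dental), /ɖ/ (retroflex), /ɟ/ (palatal), /ɡ/ (velar).
Gaps, from front to back: alveolar lacks voiced (/d/); retroflex lacks voiceless (/ʈ/); uvular lacks voiced (/ɢ/).

/d/, /ʈ/, /ɢ/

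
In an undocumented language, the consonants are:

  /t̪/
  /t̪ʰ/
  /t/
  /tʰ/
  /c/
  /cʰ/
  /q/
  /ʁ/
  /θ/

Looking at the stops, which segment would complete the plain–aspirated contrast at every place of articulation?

dental: plain /t̪/, aspirated /t̪ʰ/.
alveolar: plain /t/, aspirated /tʰ/.
palatal: plain /c/, aspirated /cʰ/.
uvular: plain /q/, aspirated —.
The uvular row has no aspirated member, so the gap is the aspirated uvular stop /qʰ/.

/qʰ/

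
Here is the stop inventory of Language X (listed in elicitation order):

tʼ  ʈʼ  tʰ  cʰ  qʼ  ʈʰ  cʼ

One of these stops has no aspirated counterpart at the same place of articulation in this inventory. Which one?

Alveolar: /tʰ/ ~ /tʼ/
Retroflex: /ʈʰ/ ~ /ʈʼ/
Palatal: /cʰ/ ~ /cʼ/
Uvular: only /qʼ/ (ejective); no aspirated partner.
So /qʼ/ is the unpaired segment.

/qʼ/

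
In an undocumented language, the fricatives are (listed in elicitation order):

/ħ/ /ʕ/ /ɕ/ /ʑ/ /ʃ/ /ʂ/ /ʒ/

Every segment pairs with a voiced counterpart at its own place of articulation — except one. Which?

/ʂ/

Postalveolar: /ʃ/ ~ /ʒ/
Alveolo-palatal: /ɕ/ ~ /ʑ/
Pharyngeal: /ħ/ ~ /ʕ/
Retroflex: only /ʂ/ (voiceless); no voiced partner.
So /ʂ/ is the unpaired segment.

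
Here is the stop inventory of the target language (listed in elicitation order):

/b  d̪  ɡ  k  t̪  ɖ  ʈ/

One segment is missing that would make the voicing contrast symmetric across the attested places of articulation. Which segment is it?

/p/

Voiceless: /t̪/ (dental), /ʈ/ (retroflex), /k/ (velar).
Voiced: /b/ (bilabial), /d̪/ (dental), /ɖ/ (retroflex), /ɡ/ (velar).
The bilabial row has no voiceless member, so the gap is the voiceless bilabial stop /p/.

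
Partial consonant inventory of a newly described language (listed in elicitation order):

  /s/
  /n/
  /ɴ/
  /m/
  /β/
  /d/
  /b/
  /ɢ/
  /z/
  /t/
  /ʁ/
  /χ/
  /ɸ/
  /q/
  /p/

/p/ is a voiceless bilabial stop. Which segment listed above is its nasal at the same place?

/m/

The nasal at the same place is a bilabial nasal — in this inventory, /m/.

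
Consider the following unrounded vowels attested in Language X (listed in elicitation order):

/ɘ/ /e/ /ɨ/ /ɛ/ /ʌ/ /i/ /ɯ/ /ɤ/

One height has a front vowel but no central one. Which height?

low-mid

Front: /i/ (high), /e/ (high-mid), /ɛ/ (low-mid).
Central: /ɨ/ (high), /ɘ/ (high-mid).
Back: /ɯ/ (high), /ɤ/ (high-mid), /ʌ/ (low-mid).
Every height has a central member except low-mid, where /ɜ/ would be expected.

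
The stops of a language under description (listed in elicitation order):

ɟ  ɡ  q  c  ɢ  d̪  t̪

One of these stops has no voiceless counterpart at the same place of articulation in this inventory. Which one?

/ɡ/

Dental: /t̪/ ~ /d̪/
Palatal: /c/ ~ /ɟ/
Uvular: /q/ ~ /ɢ/
Velar: only /ɡ/ (voiced); no voiceless partner.
So /ɡ/ is the unpaired segment.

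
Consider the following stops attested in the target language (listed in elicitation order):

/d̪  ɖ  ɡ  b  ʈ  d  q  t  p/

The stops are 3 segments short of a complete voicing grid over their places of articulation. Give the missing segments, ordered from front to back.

/t̪/, /k/, /ɢ/

bilabial: voiceless /p/, voiced /b/.
dental: voiceless —, voiced /d̪/.
alveolar: voiceless /t/, voiced /d/.
retroflex: voiceless /ʈ/, voiced /ɖ/.
velar: voiceless —, voiced /ɡ/.
uvular: voiceless /q/, voiced —.
Gaps, from front to back: dental lacks voiceless (/t̪/); velar lacks voiceless (/k/); uvular lacks voiced (/ɢ/).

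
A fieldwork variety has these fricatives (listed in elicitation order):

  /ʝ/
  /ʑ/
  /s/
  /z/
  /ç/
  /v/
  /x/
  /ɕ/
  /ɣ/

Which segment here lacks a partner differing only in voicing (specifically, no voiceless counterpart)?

Alveolar: /s/ ~ /z/
Alveolo-palatal: /ɕ/ ~ /ʑ/
Palatal: /ç/ ~ /ʝ/
Velar: /x/ ~ /ɣ/
Labiodental: only /v/ (voiced); no voiceless partner.
So /v/ is the unpaired segment.

/v/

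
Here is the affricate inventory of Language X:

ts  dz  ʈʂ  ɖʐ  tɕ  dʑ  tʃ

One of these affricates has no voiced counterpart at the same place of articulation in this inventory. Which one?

Alveolar: /ts/ ~ /dz/
Retroflex: /ʈʂ/ ~ /ɖʐ/
Alveolo-palatal: /tɕ/ ~ /dʑ/
Postalveolar: only /tʃ/ (voiceless); no voiced partner.
So /tʃ/ is the unpaired segment.

/tʃ/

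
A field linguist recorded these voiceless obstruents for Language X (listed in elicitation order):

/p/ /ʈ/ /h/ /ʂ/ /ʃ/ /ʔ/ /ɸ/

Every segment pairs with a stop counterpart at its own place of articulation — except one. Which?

Bilabial: /p/ ~ /ɸ/
Retroflex: /ʈ/ ~ /ʂ/
Glottal: /ʔ/ ~ /h/
Postalveolar: only /ʃ/ (fricative); no stop partner.
So /ʃ/ is the unpaired segment.

/ʃ/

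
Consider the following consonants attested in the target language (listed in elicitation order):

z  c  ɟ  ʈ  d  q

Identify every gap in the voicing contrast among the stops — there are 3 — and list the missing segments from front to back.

/t/, /ɖ/, /ɢ/

place of articulation  voiceless  voiced  
alveolar          —         d       
retroflex         ʈ         —       
palatal           c         ɟ       
uvular            q         —       
Gaps, from front to back: alveolar lacks voiceless (/t/); retroflex lacks voiced (/ɖ/); uvular lacks voiced (/ɢ/).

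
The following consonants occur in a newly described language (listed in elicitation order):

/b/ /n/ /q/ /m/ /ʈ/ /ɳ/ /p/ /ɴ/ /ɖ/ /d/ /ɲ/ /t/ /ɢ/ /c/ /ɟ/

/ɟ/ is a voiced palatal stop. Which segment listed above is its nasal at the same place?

The nasal at the same place is a palatal nasal — in this inventory, /ɲ/.

/ɲ/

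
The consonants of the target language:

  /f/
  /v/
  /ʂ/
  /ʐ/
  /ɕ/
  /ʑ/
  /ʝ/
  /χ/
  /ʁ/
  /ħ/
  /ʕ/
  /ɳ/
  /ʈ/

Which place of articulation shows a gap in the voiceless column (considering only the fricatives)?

place of articulation  voiceless  voiced  
labiodental       f         v       
retroflex         ʂ         ʐ       
alveolo-palatal   ɕ         ʑ       
palatal           —         ʝ       
uvular            χ         ʁ       
pharyngeal        ħ         ʕ       
Every place of articulation has a voiceless member except palatal, where /ç/ would be expected.

palatal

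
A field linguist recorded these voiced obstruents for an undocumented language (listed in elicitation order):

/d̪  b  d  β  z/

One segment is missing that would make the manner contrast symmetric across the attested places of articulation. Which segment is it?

/ð/

bilabial: stop /b/, fricative /β/.
dental: stop /d̪/, fricative —.
alveolar: stop /d/, fricative /z/.
The dental row has no fricative member, so the gap is the dental fricative /ð/.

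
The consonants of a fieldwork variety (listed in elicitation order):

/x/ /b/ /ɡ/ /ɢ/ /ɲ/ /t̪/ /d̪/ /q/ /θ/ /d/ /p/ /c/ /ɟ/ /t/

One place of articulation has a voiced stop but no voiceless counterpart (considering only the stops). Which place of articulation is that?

velar

place of articulation  voiceless  voiced  
bilabial          p         b       
dental            t̪        d̪      
alveolar          t         d       
palatal           c         ɟ       
velar             —         ɡ       
uvular            q         ɢ       
Every place of articulation has a voiceless member except velar, where /k/ would be expected.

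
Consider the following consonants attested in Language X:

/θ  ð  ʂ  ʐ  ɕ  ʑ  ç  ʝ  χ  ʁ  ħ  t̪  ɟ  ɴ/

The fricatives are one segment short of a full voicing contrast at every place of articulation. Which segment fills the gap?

/ʕ/

Voiceless: /θ/ (dental), /ʂ/ (retroflex), /ɕ/ (alveolo-palatal), /ç/ (palatal), /χ/ (uvular), /ħ/ (pharyngeal).
Voiced: /ð/ (dental), /ʐ/ (retroflex), /ʑ/ (alveolo-palatal), /ʝ/ (palatal), /ʁ/ (uvular).
The pharyngeal row has no voiced member, so the gap is the voiced pharyngeal fricative /ʕ/.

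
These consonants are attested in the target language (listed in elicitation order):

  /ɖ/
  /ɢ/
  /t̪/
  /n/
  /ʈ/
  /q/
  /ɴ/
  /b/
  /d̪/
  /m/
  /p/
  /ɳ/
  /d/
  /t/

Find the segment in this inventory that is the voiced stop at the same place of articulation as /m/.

/m/ is a bilabial nasal.
The voiced stop at the same place is a voiced bilabial stop — in this inventory, /b/.

/b/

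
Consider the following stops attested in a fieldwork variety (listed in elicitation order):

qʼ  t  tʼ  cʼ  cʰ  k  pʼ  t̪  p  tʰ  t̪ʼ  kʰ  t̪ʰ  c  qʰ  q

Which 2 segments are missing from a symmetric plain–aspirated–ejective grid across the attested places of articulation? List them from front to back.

place of articulation  plain     aspirated  ejective
bilabial          p         —         pʼ      
dental            t̪        t̪ʰ       t̪ʼ     
alveolar          t         tʰ        tʼ      
palatal           c         cʰ        cʼ      
velar             k         kʰ        —       
uvular            q         qʰ        qʼ      
Gaps, from front to back: bilabial lacks aspirated (/pʰ/); velar lacks ejective (/kʼ/).

/pʰ/, /kʼ/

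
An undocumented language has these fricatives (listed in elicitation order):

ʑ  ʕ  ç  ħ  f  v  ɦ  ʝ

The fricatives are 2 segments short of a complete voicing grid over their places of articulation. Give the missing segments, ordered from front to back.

/ɕ/, /h/

labiodental: voiceless /f/, voiced /v/.
alveolo-palatal: voiceless —, voiced /ʑ/.
palatal: voiceless /ç/, voiced /ʝ/.
pharyngeal: voiceless /ħ/, voiced /ʕ/.
glottal: voiceless —, voiced /ɦ/.
Gaps, from front to back: alveolo-palatal lacks voiceless (/ɕ/); glottal lacks voiceless (/h/).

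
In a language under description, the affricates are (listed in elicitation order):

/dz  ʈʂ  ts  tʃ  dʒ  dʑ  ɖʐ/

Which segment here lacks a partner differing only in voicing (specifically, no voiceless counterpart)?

/dʑ/

Alveolar: /ts/ ~ /dz/
Postalveolar: /tʃ/ ~ /dʒ/
Retroflex: /ʈʂ/ ~ /ɖʐ/
Alveolo-palatal: only /dʑ/ (voiced); no voiceless partner.
So /dʑ/ is the unpaired segment.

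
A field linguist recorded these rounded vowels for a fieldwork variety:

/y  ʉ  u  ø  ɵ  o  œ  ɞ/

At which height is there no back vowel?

height            front     central   back    
high              y         ʉ         u       
high-mid          ø         ɵ         o       
low-mid           œ         ɞ         —       
Every height has a back member except low-mid, where /ɔ/ would be expected.

low-mid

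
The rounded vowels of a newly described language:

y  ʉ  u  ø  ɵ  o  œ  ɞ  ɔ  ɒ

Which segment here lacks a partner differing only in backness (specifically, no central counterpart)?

/ɒ/

High: /y/ ~ /ʉ/ ~ /u/
High-mid: /ø/ ~ /ɵ/ ~ /o/
Low-mid: /œ/ ~ /ɞ/ ~ /ɔ/
Low: only /ɒ/ (back); no central partner.
So /ɒ/ is the unpaired segment.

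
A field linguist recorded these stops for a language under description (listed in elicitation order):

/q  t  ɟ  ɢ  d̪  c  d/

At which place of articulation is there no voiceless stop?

dental

dental: voiceless —, voiced /d̪/.
alveolar: voiceless /t/, voiced /d/.
palatal: voiceless /c/, voiced /ɟ/.
uvular: voiceless /q/, voiced /ɢ/.
Every place of articulation has a voiceless member except dental, where /t̪/ would be expected.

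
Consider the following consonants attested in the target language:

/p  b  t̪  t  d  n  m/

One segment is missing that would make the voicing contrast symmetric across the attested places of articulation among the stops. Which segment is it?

/d̪/

Voiceless: /p/ (bilabial), /t̪/ (dental), /t/ (alveolar).
Voiced: /b/ (bilabial), /d/ (alveolar).
The dental row has no voiced member, so the gap is the voiced dental stop /d̪/.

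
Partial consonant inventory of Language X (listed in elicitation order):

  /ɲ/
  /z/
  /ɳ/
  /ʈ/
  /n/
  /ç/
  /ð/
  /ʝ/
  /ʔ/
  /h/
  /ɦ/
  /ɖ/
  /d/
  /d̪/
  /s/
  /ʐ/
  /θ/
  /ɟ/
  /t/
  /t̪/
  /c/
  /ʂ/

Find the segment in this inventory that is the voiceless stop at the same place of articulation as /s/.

/t/

/s/ is a voiceless alveolar fricative.
The voiceless stop at the same place is a voiceless alveolar stop — in this inventory, /t/.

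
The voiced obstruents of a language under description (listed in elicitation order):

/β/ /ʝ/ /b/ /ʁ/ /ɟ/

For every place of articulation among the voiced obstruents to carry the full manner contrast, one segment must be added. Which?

Stop: /b/ (bilabial), /ɟ/ (palatal).
Fricative: /β/ (bilabial), /ʝ/ (palatal), /ʁ/ (uvular).
The uvular row has no stop member, so the gap is the uvular stop /ɢ/.

/ɢ/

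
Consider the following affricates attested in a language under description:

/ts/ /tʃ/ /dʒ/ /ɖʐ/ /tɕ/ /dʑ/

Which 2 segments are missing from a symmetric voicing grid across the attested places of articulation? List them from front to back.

/dz/, /ʈʂ/

alveolar: voiceless /ts/, voiced —.
postalveolar: voiceless /tʃ/, voiced /dʒ/.
retroflex: voiceless —, voiced /ɖʐ/.
alveolo-palatal: voiceless /tɕ/, voiced /dʑ/.
Gaps, from front to back: alveolar lacks voiced (/dz/); retroflex lacks voiceless (/ʈʂ/).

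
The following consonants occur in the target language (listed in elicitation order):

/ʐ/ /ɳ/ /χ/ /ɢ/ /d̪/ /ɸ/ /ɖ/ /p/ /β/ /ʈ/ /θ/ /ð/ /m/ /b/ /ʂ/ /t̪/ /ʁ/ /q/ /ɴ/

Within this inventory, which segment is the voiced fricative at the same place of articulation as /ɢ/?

/ʁ/

/ɢ/ is a voiced uvular stop.
The voiced fricative at the same place is a voiced uvular fricative — in this inventory, /ʁ/.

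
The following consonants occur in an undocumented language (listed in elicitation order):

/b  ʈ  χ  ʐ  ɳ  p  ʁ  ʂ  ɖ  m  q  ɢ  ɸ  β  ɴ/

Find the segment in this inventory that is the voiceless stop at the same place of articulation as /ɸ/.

/ɸ/ is a voiceless bilabial fricative.
The voiceless stop at the same place is a voiceless bilabial stop — in this inventory, /p/.

/p/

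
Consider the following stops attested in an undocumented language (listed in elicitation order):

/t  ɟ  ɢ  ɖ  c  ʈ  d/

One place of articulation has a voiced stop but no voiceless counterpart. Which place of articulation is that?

uvular

place of articulation  voiceless  voiced  
alveolar          t         d       
retroflex         ʈ         ɖ       
palatal           c         ɟ       
uvular            —         ɢ       
Every place of articulation has a voiceless member except uvular, where /q/ would be expected.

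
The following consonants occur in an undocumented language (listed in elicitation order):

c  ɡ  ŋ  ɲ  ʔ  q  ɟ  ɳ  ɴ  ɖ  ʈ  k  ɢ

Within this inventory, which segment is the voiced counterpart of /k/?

/k/ is a voiceless velar stop.
The voiced counterpart is a voiced velar stop — in this inventory, /ɡ/.

/ɡ/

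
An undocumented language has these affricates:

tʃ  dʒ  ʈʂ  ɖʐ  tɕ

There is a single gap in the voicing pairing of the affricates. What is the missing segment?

/dʑ/

place of articulation  voiceless  voiced  
postalveolar      tʃ        dʒ      
retroflex         ʈʂ        ɖʐ      
alveolo-palatal   tɕ        —       
The alveolo-palatal row has no voiced member, so the gap is the voiced alveolo-palatal affricate /dʑ/.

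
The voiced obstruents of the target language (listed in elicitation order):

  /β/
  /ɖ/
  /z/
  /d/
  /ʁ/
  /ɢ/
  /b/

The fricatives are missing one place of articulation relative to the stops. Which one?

place of articulation  stop      fricative
bilabial          b         β       
alveolar          d         z       
retroflex         ɖ         —       
uvular            ɢ         ʁ       
Every place of articulation has a fricative member except retroflex, where /ʐ/ would be expected.

retroflex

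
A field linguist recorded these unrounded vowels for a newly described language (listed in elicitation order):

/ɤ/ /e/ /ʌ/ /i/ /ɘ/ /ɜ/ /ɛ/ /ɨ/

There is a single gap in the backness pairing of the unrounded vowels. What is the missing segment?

high: front /i/, central /ɨ/, back —.
high-mid: front /e/, central /ɘ/, back /ɤ/.
low-mid: front /ɛ/, central /ɜ/, back /ʌ/.
The high row has no back member, so the gap is the high back unrounded vowel /ɯ/.

/ɯ/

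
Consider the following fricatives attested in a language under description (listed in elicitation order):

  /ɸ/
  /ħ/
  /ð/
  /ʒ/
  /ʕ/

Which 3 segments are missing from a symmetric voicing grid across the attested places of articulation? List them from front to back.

Voiceless: /ɸ/ (bilabial), /ħ/ (pharyngeal).
Voiced: /ð/ (dental), /ʒ/ (postalveolar), /ʕ/ (pharyngeal).
Gaps, from front to back: bilabial lacks voiced (/β/); dental lacks voiceless (/θ/); postalveolar lacks voiceless (/ʃ/).

/β/, /θ/, /ʃ/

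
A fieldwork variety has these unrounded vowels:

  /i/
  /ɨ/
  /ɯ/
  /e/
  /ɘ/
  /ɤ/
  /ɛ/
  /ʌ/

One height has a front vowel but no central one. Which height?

low-mid

height            front     central   back    
high              i         ɨ         ɯ       
high-mid          e         ɘ         ɤ       
low-mid           ɛ         —         ʌ       
Every height has a central member except low-mid, where /ɜ/ would be expected.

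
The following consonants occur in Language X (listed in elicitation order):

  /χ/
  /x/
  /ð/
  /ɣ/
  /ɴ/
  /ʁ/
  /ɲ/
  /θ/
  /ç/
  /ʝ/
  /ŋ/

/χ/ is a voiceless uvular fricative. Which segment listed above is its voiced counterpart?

The voiced counterpart is a voiced uvular fricative — in this inventory, /ʁ/.

/ʁ/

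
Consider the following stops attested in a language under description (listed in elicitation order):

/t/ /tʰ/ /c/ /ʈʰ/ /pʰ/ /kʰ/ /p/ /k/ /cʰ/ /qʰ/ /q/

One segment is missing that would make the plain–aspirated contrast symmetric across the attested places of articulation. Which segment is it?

/ʈ/

place of articulation  plain     aspirated
bilabial          p         pʰ      
alveolar          t         tʰ      
retroflex         —         ʈʰ      
palatal           c         cʰ      
velar             k         kʰ      
uvular            q         qʰ      
The retroflex row has no plain member, so the gap is the plain retroflex stop /ʈ/.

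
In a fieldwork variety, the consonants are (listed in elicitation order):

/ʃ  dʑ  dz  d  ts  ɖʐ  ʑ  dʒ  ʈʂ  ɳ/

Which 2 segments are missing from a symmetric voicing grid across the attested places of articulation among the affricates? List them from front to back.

Voiceless: /ts/ (alveolar), /ʈʂ/ (retroflex).
Voiced: /dz/ (alveolar), /dʒ/ (postalveolar), /ɖʐ/ (retroflex), /dʑ/ (alveolo-palatal).
Gaps, from front to back: postalveolar lacks voiceless (/tʃ/); alveolo-palatal lacks voiceless (/tɕ/).

/tʃ/, /tɕ/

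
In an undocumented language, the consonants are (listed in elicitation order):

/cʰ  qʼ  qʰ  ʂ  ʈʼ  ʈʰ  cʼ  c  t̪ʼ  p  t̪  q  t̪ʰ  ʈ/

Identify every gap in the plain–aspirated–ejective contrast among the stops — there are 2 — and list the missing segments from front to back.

/pʰ/, /pʼ/

place of articulation  plain     aspirated  ejective
bilabial          p         —         —       
dental            t̪        t̪ʰ       t̪ʼ     
retroflex         ʈ         ʈʰ        ʈʼ      
palatal           c         cʰ        cʼ      
uvular            q         qʰ        qʼ      
Gaps, from front to back: bilabial lacks aspirated (/pʰ/); bilabial lacks ejective (/pʼ/).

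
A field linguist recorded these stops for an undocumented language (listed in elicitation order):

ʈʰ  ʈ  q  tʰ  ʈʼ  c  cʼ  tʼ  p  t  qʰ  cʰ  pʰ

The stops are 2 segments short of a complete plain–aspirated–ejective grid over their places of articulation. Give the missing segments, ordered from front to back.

/pʼ/, /qʼ/

bilabial: plain /p/, aspirated /pʰ/, ejective —.
alveolar: plain /t/, aspirated /tʰ/, ejective /tʼ/.
retroflex: plain /ʈ/, aspirated /ʈʰ/, ejective /ʈʼ/.
palatal: plain /c/, aspirated /cʰ/, ejective /cʼ/.
uvular: plain /q/, aspirated /qʰ/, ejective —.
Gaps, from front to back: bilabial lacks ejective (/pʼ/); uvular lacks ejective (/qʼ/).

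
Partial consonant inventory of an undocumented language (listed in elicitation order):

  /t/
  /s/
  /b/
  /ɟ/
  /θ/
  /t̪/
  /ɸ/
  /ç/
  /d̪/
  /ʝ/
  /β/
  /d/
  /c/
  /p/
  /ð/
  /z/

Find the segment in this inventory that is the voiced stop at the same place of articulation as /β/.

/b/

/β/ is a voiced bilabial fricative.
The voiced stop at the same place is a voiced bilabial stop — in this inventory, /b/.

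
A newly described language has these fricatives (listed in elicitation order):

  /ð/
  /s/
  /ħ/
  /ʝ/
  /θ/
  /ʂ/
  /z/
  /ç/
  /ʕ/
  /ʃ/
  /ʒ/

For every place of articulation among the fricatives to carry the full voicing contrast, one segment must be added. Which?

/ʐ/

dental: voiceless /θ/, voiced /ð/.
alveolar: voiceless /s/, voiced /z/.
postalveolar: voiceless /ʃ/, voiced /ʒ/.
retroflex: voiceless /ʂ/, voiced —.
palatal: voiceless /ç/, voiced /ʝ/.
pharyngeal: voiceless /ħ/, voiced /ʕ/.
The retroflex row has no voiced member, so the gap is the voiced retroflex fricative /ʐ/.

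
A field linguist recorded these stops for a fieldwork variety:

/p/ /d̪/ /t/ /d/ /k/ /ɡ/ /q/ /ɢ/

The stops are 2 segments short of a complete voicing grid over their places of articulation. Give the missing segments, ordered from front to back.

Voiceless: /p/ (bilabial), /t/ (alveolar), /k/ (velar), /q/ (uvular).
Voiced: /d̪/ (dental), /d/ (alveolar), /ɡ/ (velar), /ɢ/ (uvular).
Gaps, from front to back: bilabial lacks voiced (/b/); dental lacks voiceless (/t̪/).

/b/, /t̪/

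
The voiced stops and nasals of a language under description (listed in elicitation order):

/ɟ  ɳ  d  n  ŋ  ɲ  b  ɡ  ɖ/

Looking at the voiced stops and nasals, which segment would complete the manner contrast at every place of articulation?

Oral stop: /b/ (bilabial), /d/ (alveolar), /ɖ/ (retroflex), /ɟ/ (palatal), /ɡ/ (velar).
Nasal: /n/ (alveolar), /ɳ/ (retroflex), /ɲ/ (palatal), /ŋ/ (velar).
The bilabial row has no nasal member, so the gap is the bilabial nasal /m/.

/m/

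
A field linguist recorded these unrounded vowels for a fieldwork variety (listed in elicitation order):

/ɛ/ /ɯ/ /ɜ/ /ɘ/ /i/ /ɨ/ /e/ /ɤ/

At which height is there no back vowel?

high: front /i/, central /ɨ/, back /ɯ/.
high-mid: front /e/, central /ɘ/, back /ɤ/.
low-mid: front /ɛ/, central /ɜ/, back —.
Every height has a back member except low-mid, where /ʌ/ would be expected.

low-mid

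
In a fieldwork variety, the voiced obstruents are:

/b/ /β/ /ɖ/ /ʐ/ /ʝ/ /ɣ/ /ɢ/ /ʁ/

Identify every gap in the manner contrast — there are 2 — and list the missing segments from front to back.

/ɟ/, /ɡ/

bilabial: stop /b/, fricative /β/.
retroflex: stop /ɖ/, fricative /ʐ/.
palatal: stop —, fricative /ʝ/.
velar: stop —, fricative /ɣ/.
uvular: stop /ɢ/, fricative /ʁ/.
Gaps, from front to back: palatal lacks stop (/ɟ/); velar lacks stop (/ɡ/).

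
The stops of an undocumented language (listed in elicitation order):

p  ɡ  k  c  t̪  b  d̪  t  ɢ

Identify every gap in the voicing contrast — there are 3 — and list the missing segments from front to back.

bilabial: voiceless /p/, voiced /b/.
dental: voiceless /t̪/, voiced /d̪/.
alveolar: voiceless /t/, voiced —.
palatal: voiceless /c/, voiced —.
velar: voiceless /k/, voiced /ɡ/.
uvular: voiceless —, voiced /ɢ/.
Gaps, from front to back: alveolar lacks voiced (/d/); palatal lacks voiced (/ɟ/); uvular lacks voiceless (/q/).

/d/, /ɟ/, /q/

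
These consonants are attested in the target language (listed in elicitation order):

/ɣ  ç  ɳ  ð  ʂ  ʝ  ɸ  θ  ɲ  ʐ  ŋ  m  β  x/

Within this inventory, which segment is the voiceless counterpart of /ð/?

/ð/ is a voiced dental fricative.
The voiceless counterpart is a voiceless dental fricative — in this inventory, /θ/.

/θ/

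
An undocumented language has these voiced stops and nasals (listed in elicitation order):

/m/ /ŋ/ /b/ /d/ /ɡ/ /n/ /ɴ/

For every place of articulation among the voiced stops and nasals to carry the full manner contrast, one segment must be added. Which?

/ɢ/

Oral stop: /b/ (bilabial), /d/ (alveolar), /ɡ/ (velar).
Nasal: /m/ (bilabial), /n/ (alveolar), /ŋ/ (velar), /ɴ/ (uvular).
The uvular row has no oral stop member, so the gap is the uvular oral stop /ɢ/.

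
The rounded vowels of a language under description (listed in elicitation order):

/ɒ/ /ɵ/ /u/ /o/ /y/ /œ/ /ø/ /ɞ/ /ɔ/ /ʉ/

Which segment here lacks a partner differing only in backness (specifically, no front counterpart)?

/ɒ/

High: /y/ ~ /ʉ/ ~ /u/
High-mid: /ø/ ~ /ɵ/ ~ /o/
Low-mid: /œ/ ~ /ɞ/ ~ /ɔ/
Low: only /ɒ/ (back); no front partner.
So /ɒ/ is the unpaired segment.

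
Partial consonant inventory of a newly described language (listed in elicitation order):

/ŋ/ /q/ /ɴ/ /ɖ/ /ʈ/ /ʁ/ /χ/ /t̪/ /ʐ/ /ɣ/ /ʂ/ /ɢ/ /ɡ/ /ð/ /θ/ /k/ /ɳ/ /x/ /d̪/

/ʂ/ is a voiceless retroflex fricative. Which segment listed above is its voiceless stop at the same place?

/ʈ/

The voiceless stop at the same place is a voiceless retroflex stop — in this inventory, /ʈ/.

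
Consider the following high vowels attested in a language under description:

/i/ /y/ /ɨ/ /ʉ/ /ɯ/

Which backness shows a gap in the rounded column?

Unrounded: /i/ (front), /ɨ/ (central), /ɯ/ (back).
Rounded: /y/ (front), /ʉ/ (central).
Every backness has a rounded member except back, where /u/ would be expected.

back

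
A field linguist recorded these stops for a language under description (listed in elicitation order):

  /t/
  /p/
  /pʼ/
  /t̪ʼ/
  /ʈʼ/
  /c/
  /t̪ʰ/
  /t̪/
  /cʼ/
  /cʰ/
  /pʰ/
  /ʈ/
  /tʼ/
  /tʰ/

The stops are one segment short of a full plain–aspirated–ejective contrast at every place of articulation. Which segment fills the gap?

bilabial: plain /p/, aspirated /pʰ/, ejective /pʼ/.
dental: plain /t̪/, aspirated /t̪ʰ/, ejective /t̪ʼ/.
alveolar: plain /t/, aspirated /tʰ/, ejective /tʼ/.
retroflex: plain /ʈ/, aspirated —, ejective /ʈʼ/.
palatal: plain /c/, aspirated /cʰ/, ejective /cʼ/.
The retroflex row has no aspirated member, so the gap is the aspirated retroflex stop /ʈʰ/.

/ʈʰ/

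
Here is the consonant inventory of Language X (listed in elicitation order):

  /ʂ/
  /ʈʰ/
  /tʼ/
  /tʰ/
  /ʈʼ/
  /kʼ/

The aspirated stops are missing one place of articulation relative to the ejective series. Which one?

velar

alveolar: aspirated /tʰ/, ejective /tʼ/.
retroflex: aspirated /ʈʰ/, ejective /ʈʼ/.
velar: aspirated —, ejective /kʼ/.
Every place of articulation has an aspirated member except velar, where /kʰ/ would be expected.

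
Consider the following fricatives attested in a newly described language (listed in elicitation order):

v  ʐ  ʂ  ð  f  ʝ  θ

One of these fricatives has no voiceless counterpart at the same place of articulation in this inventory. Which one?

/ʝ/

Labiodental: /f/ ~ /v/
Dental: /θ/ ~ /ð/
Retroflex: /ʂ/ ~ /ʐ/
Palatal: only /ʝ/ (voiced); no voiceless partner.
So /ʝ/ is the unpaired segment.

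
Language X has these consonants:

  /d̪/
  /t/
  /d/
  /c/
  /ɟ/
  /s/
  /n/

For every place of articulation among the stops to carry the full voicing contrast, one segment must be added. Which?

/t̪/

place of articulation  voiceless  voiced  
dental            —         d̪      
alveolar          t         d       
palatal           c         ɟ       
The dental row has no voiceless member, so the gap is the voiceless dental stop /t̪/.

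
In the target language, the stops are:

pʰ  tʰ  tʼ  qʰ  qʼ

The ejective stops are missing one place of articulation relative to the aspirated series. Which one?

bilabial

bilabial: aspirated /pʰ/, ejective —.
alveolar: aspirated /tʰ/, ejective /tʼ/.
uvular: aspirated /qʰ/, ejective /qʼ/.
Every place of articulation has an ejective member except bilabial, where /pʼ/ would be expected.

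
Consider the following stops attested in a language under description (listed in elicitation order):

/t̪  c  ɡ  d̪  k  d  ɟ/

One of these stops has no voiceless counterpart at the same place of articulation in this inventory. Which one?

/d/

Dental: /t̪/ ~ /d̪/
Palatal: /c/ ~ /ɟ/
Velar: /k/ ~ /ɡ/
Alveolar: only /d/ (voiced); no voiceless partner.
So /d/ is the unpaired segment.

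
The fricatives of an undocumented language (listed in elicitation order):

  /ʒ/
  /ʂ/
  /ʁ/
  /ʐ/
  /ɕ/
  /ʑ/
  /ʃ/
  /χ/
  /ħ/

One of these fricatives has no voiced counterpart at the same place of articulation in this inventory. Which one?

Postalveolar: /ʃ/ ~ /ʒ/
Retroflex: /ʂ/ ~ /ʐ/
Alveolo-palatal: /ɕ/ ~ /ʑ/
Uvular: /χ/ ~ /ʁ/
Pharyngeal: only /ħ/ (voiceless); no voiced partner.
So /ħ/ is the unpaired segment.

/ħ/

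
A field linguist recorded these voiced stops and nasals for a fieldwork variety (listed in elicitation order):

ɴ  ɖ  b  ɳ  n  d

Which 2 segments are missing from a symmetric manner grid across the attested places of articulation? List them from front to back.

/m/, /ɢ/

Oral stop: /b/ (bilabial), /d/ (alveolar), /ɖ/ (retroflex).
Nasal: /n/ (alveolar), /ɳ/ (retroflex), /ɴ/ (uvular).
Gaps, from front to back: bilabial lacks nasal (/m/); uvular lacks oral stop (/ɢ/).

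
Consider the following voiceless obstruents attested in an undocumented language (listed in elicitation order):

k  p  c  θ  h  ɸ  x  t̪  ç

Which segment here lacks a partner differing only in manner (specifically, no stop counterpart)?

/h/

Bilabial: /p/ ~ /ɸ/
Dental: /t̪/ ~ /θ/
Palatal: /c/ ~ /ç/
Velar: /k/ ~ /x/
Glottal: only /h/ (fricative); no stop partner.
So /h/ is the unpaired segment.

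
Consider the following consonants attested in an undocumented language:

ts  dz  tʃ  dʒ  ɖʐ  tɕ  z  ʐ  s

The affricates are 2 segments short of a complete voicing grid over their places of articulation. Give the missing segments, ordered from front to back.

Voiceless: /ts/ (alveolar), /tʃ/ (postalveolar), /tɕ/ (alveolo-palatal).
Voiced: /dz/ (alveolar), /dʒ/ (postalveolar), /ɖʐ/ (retroflex).
Gaps, from front to back: retroflex lacks voiceless (/ʈʂ/); alveolo-palatal lacks voiced (/dʑ/).

/ʈʂ/, /dʑ/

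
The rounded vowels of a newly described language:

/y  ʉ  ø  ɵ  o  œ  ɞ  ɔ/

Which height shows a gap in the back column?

high: front /y/, central /ʉ/, back —.
high-mid: front /ø/, central /ɵ/, back /o/.
low-mid: front /œ/, central /ɞ/, back /ɔ/.
Every height has a back member except high, where /u/ would be expected.

high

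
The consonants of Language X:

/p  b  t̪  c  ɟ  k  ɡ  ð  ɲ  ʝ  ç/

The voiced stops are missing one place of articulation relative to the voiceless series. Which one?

dental

place of articulation  voiceless  voiced  
bilabial          p         b       
dental            t̪        —       
palatal           c         ɟ       
velar             k         ɡ       
Every place of articulation has a voiced member except dental, where /d̪/ would be expected.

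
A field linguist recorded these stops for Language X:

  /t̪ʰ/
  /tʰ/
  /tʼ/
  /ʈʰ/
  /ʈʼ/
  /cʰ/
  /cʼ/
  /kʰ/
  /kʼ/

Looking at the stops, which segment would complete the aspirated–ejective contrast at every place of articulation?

Aspirated: /t̪ʰ/ (dental), /tʰ/ (alveolar), /ʈʰ/ (retroflex), /cʰ/ (palatal), /kʰ/ (velar).
Ejective: /tʼ/ (alveolar), /ʈʼ/ (retroflex), /cʼ/ (palatal), /kʼ/ (velar).
The dental row has no ejective member, so the gap is the ejective dental stop /t̪ʼ/.

/t̪ʼ/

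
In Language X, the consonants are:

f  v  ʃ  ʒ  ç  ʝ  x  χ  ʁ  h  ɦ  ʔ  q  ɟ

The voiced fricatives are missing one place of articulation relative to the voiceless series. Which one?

velar

Voiceless: /f/ (labiodental), /ʃ/ (postalveolar), /ç/ (palatal), /x/ (velar), /χ/ (uvular), /h/ (glottal).
Voiced: /v/ (labiodental), /ʒ/ (postalveolar), /ʝ/ (palatal), /ʁ/ (uvular), /ɦ/ (glottal).
Every place of articulation has a voiced member except velar, where /ɣ/ would be expected.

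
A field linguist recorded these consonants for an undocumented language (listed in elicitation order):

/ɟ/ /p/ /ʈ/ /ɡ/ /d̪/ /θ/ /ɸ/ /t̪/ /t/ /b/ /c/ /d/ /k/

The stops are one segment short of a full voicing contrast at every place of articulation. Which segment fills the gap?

/ɖ/

bilabial: voiceless /p/, voiced /b/.
dental: voiceless /t̪/, voiced /d̪/.
alveolar: voiceless /t/, voiced /d/.
retroflex: voiceless /ʈ/, voiced —.
palatal: voiceless /c/, voiced /ɟ/.
velar: voiceless /k/, voiced /ɡ/.
The retroflex row has no voiced member, so the gap is the voiced retroflex stop /ɖ/.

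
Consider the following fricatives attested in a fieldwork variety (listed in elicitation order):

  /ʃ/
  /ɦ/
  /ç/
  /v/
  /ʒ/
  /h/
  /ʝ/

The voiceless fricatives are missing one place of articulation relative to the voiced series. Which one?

labiodental

Voiceless: /ʃ/ (postalveolar), /ç/ (palatal), /h/ (glottal).
Voiced: /v/ (labiodental), /ʒ/ (postalveolar), /ʝ/ (palatal), /ɦ/ (glottal).
Every place of articulation has a voiceless member except labiodental, where /f/ would be expected.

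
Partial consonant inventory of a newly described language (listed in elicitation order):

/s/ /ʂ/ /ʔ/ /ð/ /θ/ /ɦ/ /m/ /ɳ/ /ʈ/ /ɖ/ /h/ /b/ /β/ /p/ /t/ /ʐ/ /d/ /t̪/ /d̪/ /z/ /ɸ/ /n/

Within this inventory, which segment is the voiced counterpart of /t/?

/t/ is a voiceless alveolar stop.
The voiced counterpart is a voiced alveolar stop — in this inventory, /d/.

/d/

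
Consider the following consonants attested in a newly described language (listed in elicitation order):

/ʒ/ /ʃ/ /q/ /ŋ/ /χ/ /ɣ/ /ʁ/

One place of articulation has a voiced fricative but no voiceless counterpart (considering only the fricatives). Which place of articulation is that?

velar

place of articulation  voiceless  voiced  
postalveolar      ʃ         ʒ       
velar             —         ɣ       
uvular            χ         ʁ       
Every place of articulation has a voiceless member except velar, where /x/ would be expected.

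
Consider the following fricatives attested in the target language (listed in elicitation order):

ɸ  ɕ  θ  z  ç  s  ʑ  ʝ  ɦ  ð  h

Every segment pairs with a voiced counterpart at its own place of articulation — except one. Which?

Dental: /θ/ ~ /ð/
Alveolar: /s/ ~ /z/
Alveolo-palatal: /ɕ/ ~ /ʑ/
Palatal: /ç/ ~ /ʝ/
Glottal: /h/ ~ /ɦ/
Bilabial: only /ɸ/ (voiceless); no voiced partner.
So /ɸ/ is the unpaired segment.

/ɸ/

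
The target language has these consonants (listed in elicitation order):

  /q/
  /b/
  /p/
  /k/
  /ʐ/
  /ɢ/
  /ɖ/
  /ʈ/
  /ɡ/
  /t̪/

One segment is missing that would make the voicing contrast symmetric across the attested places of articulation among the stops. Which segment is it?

/d̪/

bilabial: voiceless /p/, voiced /b/.
dental: voiceless /t̪/, voiced —.
retroflex: voiceless /ʈ/, voiced /ɖ/.
velar: voiceless /k/, voiced /ɡ/.
uvular: voiceless /q/, voiced /ɢ/.
The dental row has no voiced member, so the gap is the voiced dental stop /d̪/.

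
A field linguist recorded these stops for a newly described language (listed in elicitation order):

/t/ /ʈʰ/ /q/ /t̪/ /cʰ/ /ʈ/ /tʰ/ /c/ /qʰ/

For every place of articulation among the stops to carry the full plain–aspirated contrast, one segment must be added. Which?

dental: plain /t̪/, aspirated —.
alveolar: plain /t/, aspirated /tʰ/.
retroflex: plain /ʈ/, aspirated /ʈʰ/.
palatal: plain /c/, aspirated /cʰ/.
uvular: plain /q/, aspirated /qʰ/.
The dental row has no aspirated member, so the gap is the aspirated dental stop /t̪ʰ/.

/t̪ʰ/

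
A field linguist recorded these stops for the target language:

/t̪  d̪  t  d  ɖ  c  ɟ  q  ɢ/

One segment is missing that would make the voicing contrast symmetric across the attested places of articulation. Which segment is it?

/ʈ/

place of articulation  voiceless  voiced  
dental            t̪        d̪      
alveolar          t         d       
retroflex         —         ɖ       
palatal           c         ɟ       
uvular            q         ɢ       
The retroflex row has no voiceless member, so the gap is the voiceless retroflex stop /ʈ/.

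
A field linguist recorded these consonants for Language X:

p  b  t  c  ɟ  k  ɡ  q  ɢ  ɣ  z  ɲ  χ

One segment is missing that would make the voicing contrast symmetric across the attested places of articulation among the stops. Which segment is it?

/d/

Voiceless: /p/ (bilabial), /t/ (alveolar), /c/ (palatal), /k/ (velar), /q/ (uvular).
Voiced: /b/ (bilabial), /ɟ/ (palatal), /ɡ/ (velar), /ɢ/ (uvular).
The alveolar row has no voiced member, so the gap is the voiced alveolar stop /d/.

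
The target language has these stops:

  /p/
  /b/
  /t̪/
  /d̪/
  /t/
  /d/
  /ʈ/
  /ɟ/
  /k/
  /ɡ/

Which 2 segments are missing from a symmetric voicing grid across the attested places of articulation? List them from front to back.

Voiceless: /p/ (bilabial), /t̪/ (dental), /t/ (alveolar), /ʈ/ (retroflex), /k/ (velar).
Voiced: /b/ (bilabial), /d̪/ (dental), /d/ (alveolar), /ɟ/ (palatal), /ɡ/ (velar).
Gaps, from front to back: retroflex lacks voiced (/ɖ/); palatal lacks voiceless (/c/).

/ɖ/, /c/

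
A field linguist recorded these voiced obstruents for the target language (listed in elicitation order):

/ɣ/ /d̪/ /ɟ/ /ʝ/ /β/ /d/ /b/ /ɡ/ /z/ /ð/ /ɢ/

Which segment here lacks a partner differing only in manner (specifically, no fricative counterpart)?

/ɢ/

Bilabial: /b/ ~ /β/
Dental: /d̪/ ~ /ð/
Alveolar: /d/ ~ /z/
Palatal: /ɟ/ ~ /ʝ/
Velar: /ɡ/ ~ /ɣ/
Uvular: only /ɢ/ (stop); no fricative partner.
So /ɢ/ is the unpaired segment.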